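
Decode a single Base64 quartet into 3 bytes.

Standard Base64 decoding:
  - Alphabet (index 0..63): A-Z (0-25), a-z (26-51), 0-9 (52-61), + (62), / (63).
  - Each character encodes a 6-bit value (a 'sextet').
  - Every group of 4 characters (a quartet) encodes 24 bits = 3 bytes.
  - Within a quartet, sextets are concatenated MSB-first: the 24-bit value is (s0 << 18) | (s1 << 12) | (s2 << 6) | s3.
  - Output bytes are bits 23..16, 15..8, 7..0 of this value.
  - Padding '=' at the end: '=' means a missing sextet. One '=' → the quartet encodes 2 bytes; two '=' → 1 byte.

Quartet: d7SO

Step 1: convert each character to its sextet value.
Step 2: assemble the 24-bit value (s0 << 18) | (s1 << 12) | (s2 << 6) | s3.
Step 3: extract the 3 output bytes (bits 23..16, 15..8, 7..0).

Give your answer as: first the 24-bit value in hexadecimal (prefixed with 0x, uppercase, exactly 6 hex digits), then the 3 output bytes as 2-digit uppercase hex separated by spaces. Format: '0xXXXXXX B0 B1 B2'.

Answer: 0x77B48E 77 B4 8E

Derivation:
Sextets: d=29, 7=59, S=18, O=14
24-bit: (29<<18) | (59<<12) | (18<<6) | 14
      = 0x740000 | 0x03B000 | 0x000480 | 0x00000E
      = 0x77B48E
Bytes: (v>>16)&0xFF=77, (v>>8)&0xFF=B4, v&0xFF=8E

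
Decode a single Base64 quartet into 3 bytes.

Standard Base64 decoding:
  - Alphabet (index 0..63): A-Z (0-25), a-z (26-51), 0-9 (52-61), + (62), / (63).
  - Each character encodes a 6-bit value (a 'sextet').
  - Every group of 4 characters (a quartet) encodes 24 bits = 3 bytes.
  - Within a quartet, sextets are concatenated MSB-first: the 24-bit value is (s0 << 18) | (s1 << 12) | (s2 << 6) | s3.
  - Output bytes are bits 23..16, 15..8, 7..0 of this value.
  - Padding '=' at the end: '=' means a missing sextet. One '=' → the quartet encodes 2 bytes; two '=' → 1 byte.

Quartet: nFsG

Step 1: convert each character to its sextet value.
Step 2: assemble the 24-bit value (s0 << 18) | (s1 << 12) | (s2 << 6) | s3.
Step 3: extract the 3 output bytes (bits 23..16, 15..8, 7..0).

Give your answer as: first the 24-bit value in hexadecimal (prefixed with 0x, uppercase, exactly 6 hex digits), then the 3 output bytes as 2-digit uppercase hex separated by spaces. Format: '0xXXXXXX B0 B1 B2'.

Answer: 0x9C5B06 9C 5B 06

Derivation:
Sextets: n=39, F=5, s=44, G=6
24-bit: (39<<18) | (5<<12) | (44<<6) | 6
      = 0x9C0000 | 0x005000 | 0x000B00 | 0x000006
      = 0x9C5B06
Bytes: (v>>16)&0xFF=9C, (v>>8)&0xFF=5B, v&0xFF=06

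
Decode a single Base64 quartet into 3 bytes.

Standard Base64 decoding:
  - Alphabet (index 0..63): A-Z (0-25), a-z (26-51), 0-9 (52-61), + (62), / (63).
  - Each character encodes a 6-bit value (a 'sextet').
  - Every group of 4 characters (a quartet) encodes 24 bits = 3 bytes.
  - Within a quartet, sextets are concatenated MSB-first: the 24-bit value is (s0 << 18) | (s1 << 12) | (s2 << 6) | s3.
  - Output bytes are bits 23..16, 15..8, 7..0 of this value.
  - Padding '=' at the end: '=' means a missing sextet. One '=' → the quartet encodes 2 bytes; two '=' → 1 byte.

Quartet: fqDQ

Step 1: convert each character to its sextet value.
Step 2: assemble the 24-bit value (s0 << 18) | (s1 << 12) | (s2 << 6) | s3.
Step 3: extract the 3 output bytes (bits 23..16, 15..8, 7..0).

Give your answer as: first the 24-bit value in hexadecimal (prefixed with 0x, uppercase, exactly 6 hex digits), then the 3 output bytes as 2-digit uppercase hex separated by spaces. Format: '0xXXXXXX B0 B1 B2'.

Answer: 0x7EA0D0 7E A0 D0

Derivation:
Sextets: f=31, q=42, D=3, Q=16
24-bit: (31<<18) | (42<<12) | (3<<6) | 16
      = 0x7C0000 | 0x02A000 | 0x0000C0 | 0x000010
      = 0x7EA0D0
Bytes: (v>>16)&0xFF=7E, (v>>8)&0xFF=A0, v&0xFF=D0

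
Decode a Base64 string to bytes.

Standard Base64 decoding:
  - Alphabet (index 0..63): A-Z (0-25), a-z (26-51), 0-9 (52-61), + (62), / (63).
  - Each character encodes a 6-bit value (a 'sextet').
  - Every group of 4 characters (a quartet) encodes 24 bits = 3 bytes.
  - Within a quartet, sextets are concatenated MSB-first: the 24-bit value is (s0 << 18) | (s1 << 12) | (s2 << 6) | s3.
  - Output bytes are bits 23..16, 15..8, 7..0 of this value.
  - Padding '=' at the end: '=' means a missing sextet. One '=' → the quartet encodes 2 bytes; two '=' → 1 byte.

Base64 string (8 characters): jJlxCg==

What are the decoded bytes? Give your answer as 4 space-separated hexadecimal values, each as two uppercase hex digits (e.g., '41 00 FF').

After char 0 ('j'=35): chars_in_quartet=1 acc=0x23 bytes_emitted=0
After char 1 ('J'=9): chars_in_quartet=2 acc=0x8C9 bytes_emitted=0
After char 2 ('l'=37): chars_in_quartet=3 acc=0x23265 bytes_emitted=0
After char 3 ('x'=49): chars_in_quartet=4 acc=0x8C9971 -> emit 8C 99 71, reset; bytes_emitted=3
After char 4 ('C'=2): chars_in_quartet=1 acc=0x2 bytes_emitted=3
After char 5 ('g'=32): chars_in_quartet=2 acc=0xA0 bytes_emitted=3
Padding '==': partial quartet acc=0xA0 -> emit 0A; bytes_emitted=4

Answer: 8C 99 71 0A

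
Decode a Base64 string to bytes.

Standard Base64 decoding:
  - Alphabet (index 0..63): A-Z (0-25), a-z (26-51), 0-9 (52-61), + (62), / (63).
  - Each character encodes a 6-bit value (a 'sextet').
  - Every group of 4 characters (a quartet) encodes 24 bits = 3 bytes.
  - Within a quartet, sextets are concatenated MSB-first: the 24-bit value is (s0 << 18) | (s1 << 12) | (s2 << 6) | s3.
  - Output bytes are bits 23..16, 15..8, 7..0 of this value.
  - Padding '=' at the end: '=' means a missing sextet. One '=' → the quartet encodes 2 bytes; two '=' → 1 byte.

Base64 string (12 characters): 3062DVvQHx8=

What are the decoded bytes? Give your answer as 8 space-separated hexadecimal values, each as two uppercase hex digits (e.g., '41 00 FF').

After char 0 ('3'=55): chars_in_quartet=1 acc=0x37 bytes_emitted=0
After char 1 ('0'=52): chars_in_quartet=2 acc=0xDF4 bytes_emitted=0
After char 2 ('6'=58): chars_in_quartet=3 acc=0x37D3A bytes_emitted=0
After char 3 ('2'=54): chars_in_quartet=4 acc=0xDF4EB6 -> emit DF 4E B6, reset; bytes_emitted=3
After char 4 ('D'=3): chars_in_quartet=1 acc=0x3 bytes_emitted=3
After char 5 ('V'=21): chars_in_quartet=2 acc=0xD5 bytes_emitted=3
After char 6 ('v'=47): chars_in_quartet=3 acc=0x356F bytes_emitted=3
After char 7 ('Q'=16): chars_in_quartet=4 acc=0xD5BD0 -> emit 0D 5B D0, reset; bytes_emitted=6
After char 8 ('H'=7): chars_in_quartet=1 acc=0x7 bytes_emitted=6
After char 9 ('x'=49): chars_in_quartet=2 acc=0x1F1 bytes_emitted=6
After char 10 ('8'=60): chars_in_quartet=3 acc=0x7C7C bytes_emitted=6
Padding '=': partial quartet acc=0x7C7C -> emit 1F 1F; bytes_emitted=8

Answer: DF 4E B6 0D 5B D0 1F 1F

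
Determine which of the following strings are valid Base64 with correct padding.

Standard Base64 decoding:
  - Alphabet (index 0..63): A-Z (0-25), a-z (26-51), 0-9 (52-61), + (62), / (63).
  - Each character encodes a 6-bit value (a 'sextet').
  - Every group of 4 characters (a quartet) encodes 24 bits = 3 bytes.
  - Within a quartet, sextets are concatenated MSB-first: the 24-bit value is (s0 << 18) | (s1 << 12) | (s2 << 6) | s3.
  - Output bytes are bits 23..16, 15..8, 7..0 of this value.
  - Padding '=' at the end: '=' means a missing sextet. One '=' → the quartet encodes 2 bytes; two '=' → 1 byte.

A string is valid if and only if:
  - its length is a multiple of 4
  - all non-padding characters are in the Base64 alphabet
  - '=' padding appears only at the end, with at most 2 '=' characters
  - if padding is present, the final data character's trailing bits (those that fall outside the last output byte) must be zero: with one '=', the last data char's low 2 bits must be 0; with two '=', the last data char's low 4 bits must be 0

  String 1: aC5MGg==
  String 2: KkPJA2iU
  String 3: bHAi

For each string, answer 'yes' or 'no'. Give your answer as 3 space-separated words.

Answer: yes yes yes

Derivation:
String 1: 'aC5MGg==' → valid
String 2: 'KkPJA2iU' → valid
String 3: 'bHAi' → valid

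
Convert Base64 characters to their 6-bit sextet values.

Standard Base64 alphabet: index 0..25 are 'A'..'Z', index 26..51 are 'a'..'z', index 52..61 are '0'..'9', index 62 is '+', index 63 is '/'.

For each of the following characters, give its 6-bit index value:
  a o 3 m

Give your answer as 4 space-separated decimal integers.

'a': a..z range, 26 + ord('a') − ord('a') = 26
'o': a..z range, 26 + ord('o') − ord('a') = 40
'3': 0..9 range, 52 + ord('3') − ord('0') = 55
'm': a..z range, 26 + ord('m') − ord('a') = 38

Answer: 26 40 55 38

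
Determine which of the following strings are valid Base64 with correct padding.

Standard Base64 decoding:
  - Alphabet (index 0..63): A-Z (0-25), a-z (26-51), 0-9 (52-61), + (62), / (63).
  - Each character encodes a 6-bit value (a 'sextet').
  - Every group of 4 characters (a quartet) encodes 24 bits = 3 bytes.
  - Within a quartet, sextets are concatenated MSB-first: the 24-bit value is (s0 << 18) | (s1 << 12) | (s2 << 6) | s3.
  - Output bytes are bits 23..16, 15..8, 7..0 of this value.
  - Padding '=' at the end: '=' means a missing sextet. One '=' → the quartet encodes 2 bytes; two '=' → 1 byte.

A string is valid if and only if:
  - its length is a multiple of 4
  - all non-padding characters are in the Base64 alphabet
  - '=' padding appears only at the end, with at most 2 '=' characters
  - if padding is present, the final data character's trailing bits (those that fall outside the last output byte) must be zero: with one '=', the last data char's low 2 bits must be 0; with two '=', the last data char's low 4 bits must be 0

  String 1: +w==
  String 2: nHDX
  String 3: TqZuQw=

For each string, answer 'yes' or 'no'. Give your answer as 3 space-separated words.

Answer: yes yes no

Derivation:
String 1: '+w==' → valid
String 2: 'nHDX' → valid
String 3: 'TqZuQw=' → invalid (len=7 not mult of 4)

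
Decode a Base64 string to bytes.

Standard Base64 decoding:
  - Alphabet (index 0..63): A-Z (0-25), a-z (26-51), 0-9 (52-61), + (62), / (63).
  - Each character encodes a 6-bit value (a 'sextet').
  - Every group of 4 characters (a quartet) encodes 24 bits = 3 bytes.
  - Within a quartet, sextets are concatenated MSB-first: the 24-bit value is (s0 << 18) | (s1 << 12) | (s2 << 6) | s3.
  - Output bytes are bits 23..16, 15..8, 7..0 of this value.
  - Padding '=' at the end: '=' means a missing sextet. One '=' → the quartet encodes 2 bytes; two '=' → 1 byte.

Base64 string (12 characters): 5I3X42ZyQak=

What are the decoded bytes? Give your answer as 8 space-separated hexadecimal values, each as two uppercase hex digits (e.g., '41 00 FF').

After char 0 ('5'=57): chars_in_quartet=1 acc=0x39 bytes_emitted=0
After char 1 ('I'=8): chars_in_quartet=2 acc=0xE48 bytes_emitted=0
After char 2 ('3'=55): chars_in_quartet=3 acc=0x39237 bytes_emitted=0
After char 3 ('X'=23): chars_in_quartet=4 acc=0xE48DD7 -> emit E4 8D D7, reset; bytes_emitted=3
After char 4 ('4'=56): chars_in_quartet=1 acc=0x38 bytes_emitted=3
After char 5 ('2'=54): chars_in_quartet=2 acc=0xE36 bytes_emitted=3
After char 6 ('Z'=25): chars_in_quartet=3 acc=0x38D99 bytes_emitted=3
After char 7 ('y'=50): chars_in_quartet=4 acc=0xE36672 -> emit E3 66 72, reset; bytes_emitted=6
After char 8 ('Q'=16): chars_in_quartet=1 acc=0x10 bytes_emitted=6
After char 9 ('a'=26): chars_in_quartet=2 acc=0x41A bytes_emitted=6
After char 10 ('k'=36): chars_in_quartet=3 acc=0x106A4 bytes_emitted=6
Padding '=': partial quartet acc=0x106A4 -> emit 41 A9; bytes_emitted=8

Answer: E4 8D D7 E3 66 72 41 A9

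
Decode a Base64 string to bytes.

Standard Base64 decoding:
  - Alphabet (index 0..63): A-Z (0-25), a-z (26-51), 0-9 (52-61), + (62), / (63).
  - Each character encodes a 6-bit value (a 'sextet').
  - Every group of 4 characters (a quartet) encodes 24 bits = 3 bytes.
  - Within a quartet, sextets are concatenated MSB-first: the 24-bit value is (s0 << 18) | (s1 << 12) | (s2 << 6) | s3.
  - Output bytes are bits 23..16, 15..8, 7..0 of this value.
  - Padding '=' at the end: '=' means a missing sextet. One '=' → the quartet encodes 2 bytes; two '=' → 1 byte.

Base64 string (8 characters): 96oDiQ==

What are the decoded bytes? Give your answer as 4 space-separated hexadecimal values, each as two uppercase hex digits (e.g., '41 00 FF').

Answer: F7 AA 03 89

Derivation:
After char 0 ('9'=61): chars_in_quartet=1 acc=0x3D bytes_emitted=0
After char 1 ('6'=58): chars_in_quartet=2 acc=0xF7A bytes_emitted=0
After char 2 ('o'=40): chars_in_quartet=3 acc=0x3DEA8 bytes_emitted=0
After char 3 ('D'=3): chars_in_quartet=4 acc=0xF7AA03 -> emit F7 AA 03, reset; bytes_emitted=3
After char 4 ('i'=34): chars_in_quartet=1 acc=0x22 bytes_emitted=3
After char 5 ('Q'=16): chars_in_quartet=2 acc=0x890 bytes_emitted=3
Padding '==': partial quartet acc=0x890 -> emit 89; bytes_emitted=4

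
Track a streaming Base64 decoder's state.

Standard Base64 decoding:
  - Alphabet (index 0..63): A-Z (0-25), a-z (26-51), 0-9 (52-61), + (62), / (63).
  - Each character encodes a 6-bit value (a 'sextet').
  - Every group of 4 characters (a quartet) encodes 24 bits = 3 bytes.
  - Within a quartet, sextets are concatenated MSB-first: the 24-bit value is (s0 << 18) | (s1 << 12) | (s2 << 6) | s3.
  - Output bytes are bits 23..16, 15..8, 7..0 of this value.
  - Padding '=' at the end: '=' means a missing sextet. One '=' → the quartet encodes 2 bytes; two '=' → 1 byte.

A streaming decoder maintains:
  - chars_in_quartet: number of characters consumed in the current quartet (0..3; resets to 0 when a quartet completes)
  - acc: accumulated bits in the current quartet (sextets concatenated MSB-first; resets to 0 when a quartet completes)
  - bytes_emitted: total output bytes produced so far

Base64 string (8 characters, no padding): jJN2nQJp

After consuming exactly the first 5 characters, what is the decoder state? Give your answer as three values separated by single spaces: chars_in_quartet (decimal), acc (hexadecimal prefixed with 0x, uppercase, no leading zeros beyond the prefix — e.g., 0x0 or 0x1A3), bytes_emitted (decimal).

Answer: 1 0x27 3

Derivation:
After char 0 ('j'=35): chars_in_quartet=1 acc=0x23 bytes_emitted=0
After char 1 ('J'=9): chars_in_quartet=2 acc=0x8C9 bytes_emitted=0
After char 2 ('N'=13): chars_in_quartet=3 acc=0x2324D bytes_emitted=0
After char 3 ('2'=54): chars_in_quartet=4 acc=0x8C9376 -> emit 8C 93 76, reset; bytes_emitted=3
After char 4 ('n'=39): chars_in_quartet=1 acc=0x27 bytes_emitted=3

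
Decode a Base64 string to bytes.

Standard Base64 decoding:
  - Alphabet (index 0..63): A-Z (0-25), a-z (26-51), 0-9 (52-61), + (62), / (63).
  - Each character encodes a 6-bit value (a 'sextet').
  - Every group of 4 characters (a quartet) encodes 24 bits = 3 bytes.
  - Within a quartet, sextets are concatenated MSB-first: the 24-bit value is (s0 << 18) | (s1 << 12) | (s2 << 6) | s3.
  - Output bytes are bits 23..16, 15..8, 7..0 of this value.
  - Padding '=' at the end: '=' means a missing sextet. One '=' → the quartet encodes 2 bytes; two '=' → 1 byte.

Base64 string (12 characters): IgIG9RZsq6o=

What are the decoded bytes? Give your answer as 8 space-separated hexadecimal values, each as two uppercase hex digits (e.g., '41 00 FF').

Answer: 22 02 06 F5 16 6C AB AA

Derivation:
After char 0 ('I'=8): chars_in_quartet=1 acc=0x8 bytes_emitted=0
After char 1 ('g'=32): chars_in_quartet=2 acc=0x220 bytes_emitted=0
After char 2 ('I'=8): chars_in_quartet=3 acc=0x8808 bytes_emitted=0
After char 3 ('G'=6): chars_in_quartet=4 acc=0x220206 -> emit 22 02 06, reset; bytes_emitted=3
After char 4 ('9'=61): chars_in_quartet=1 acc=0x3D bytes_emitted=3
After char 5 ('R'=17): chars_in_quartet=2 acc=0xF51 bytes_emitted=3
After char 6 ('Z'=25): chars_in_quartet=3 acc=0x3D459 bytes_emitted=3
After char 7 ('s'=44): chars_in_quartet=4 acc=0xF5166C -> emit F5 16 6C, reset; bytes_emitted=6
After char 8 ('q'=42): chars_in_quartet=1 acc=0x2A bytes_emitted=6
After char 9 ('6'=58): chars_in_quartet=2 acc=0xABA bytes_emitted=6
After char 10 ('o'=40): chars_in_quartet=3 acc=0x2AEA8 bytes_emitted=6
Padding '=': partial quartet acc=0x2AEA8 -> emit AB AA; bytes_emitted=8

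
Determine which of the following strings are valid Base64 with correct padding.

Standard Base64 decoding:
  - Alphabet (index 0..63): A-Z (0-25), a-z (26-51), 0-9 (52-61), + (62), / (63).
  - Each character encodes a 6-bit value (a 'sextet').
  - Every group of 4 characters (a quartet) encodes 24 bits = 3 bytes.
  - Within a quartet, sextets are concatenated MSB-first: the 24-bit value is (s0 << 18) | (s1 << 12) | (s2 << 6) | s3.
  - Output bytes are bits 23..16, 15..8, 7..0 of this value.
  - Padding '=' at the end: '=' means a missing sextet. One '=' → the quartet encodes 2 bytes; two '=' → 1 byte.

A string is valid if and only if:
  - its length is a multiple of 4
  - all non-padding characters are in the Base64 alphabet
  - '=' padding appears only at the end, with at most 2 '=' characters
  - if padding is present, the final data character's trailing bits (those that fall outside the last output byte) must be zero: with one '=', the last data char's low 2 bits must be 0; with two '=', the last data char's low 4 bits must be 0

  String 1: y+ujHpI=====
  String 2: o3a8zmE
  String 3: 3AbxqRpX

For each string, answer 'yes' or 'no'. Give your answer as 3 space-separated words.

Answer: no no yes

Derivation:
String 1: 'y+ujHpI=====' → invalid (5 pad chars (max 2))
String 2: 'o3a8zmE' → invalid (len=7 not mult of 4)
String 3: '3AbxqRpX' → valid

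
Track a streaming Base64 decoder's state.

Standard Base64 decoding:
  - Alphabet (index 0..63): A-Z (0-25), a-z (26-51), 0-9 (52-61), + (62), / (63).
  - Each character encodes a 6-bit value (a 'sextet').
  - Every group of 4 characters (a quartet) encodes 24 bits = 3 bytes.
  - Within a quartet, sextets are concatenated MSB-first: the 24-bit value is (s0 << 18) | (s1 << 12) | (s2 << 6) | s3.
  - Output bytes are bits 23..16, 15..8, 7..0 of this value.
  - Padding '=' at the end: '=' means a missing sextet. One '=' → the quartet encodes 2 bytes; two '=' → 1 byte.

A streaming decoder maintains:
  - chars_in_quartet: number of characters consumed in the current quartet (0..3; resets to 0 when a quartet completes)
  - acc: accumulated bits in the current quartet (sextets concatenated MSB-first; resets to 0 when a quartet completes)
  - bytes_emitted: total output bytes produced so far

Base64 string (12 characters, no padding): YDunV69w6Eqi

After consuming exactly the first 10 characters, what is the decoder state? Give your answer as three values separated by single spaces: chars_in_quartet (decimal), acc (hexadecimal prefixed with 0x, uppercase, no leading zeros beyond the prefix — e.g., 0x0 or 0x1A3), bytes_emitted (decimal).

Answer: 2 0xE84 6

Derivation:
After char 0 ('Y'=24): chars_in_quartet=1 acc=0x18 bytes_emitted=0
After char 1 ('D'=3): chars_in_quartet=2 acc=0x603 bytes_emitted=0
After char 2 ('u'=46): chars_in_quartet=3 acc=0x180EE bytes_emitted=0
After char 3 ('n'=39): chars_in_quartet=4 acc=0x603BA7 -> emit 60 3B A7, reset; bytes_emitted=3
After char 4 ('V'=21): chars_in_quartet=1 acc=0x15 bytes_emitted=3
After char 5 ('6'=58): chars_in_quartet=2 acc=0x57A bytes_emitted=3
After char 6 ('9'=61): chars_in_quartet=3 acc=0x15EBD bytes_emitted=3
After char 7 ('w'=48): chars_in_quartet=4 acc=0x57AF70 -> emit 57 AF 70, reset; bytes_emitted=6
After char 8 ('6'=58): chars_in_quartet=1 acc=0x3A bytes_emitted=6
After char 9 ('E'=4): chars_in_quartet=2 acc=0xE84 bytes_emitted=6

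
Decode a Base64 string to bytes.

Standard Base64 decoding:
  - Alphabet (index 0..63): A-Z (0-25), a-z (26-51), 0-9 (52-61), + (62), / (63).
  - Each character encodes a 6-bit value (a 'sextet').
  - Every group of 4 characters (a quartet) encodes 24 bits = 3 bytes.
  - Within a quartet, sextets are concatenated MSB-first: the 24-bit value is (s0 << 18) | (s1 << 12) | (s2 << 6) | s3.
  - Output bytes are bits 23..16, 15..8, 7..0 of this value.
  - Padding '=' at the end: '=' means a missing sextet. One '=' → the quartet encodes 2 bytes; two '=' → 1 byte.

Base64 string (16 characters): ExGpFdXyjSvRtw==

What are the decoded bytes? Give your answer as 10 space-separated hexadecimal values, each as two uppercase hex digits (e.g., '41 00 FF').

After char 0 ('E'=4): chars_in_quartet=1 acc=0x4 bytes_emitted=0
After char 1 ('x'=49): chars_in_quartet=2 acc=0x131 bytes_emitted=0
After char 2 ('G'=6): chars_in_quartet=3 acc=0x4C46 bytes_emitted=0
After char 3 ('p'=41): chars_in_quartet=4 acc=0x1311A9 -> emit 13 11 A9, reset; bytes_emitted=3
After char 4 ('F'=5): chars_in_quartet=1 acc=0x5 bytes_emitted=3
After char 5 ('d'=29): chars_in_quartet=2 acc=0x15D bytes_emitted=3
After char 6 ('X'=23): chars_in_quartet=3 acc=0x5757 bytes_emitted=3
After char 7 ('y'=50): chars_in_quartet=4 acc=0x15D5F2 -> emit 15 D5 F2, reset; bytes_emitted=6
After char 8 ('j'=35): chars_in_quartet=1 acc=0x23 bytes_emitted=6
After char 9 ('S'=18): chars_in_quartet=2 acc=0x8D2 bytes_emitted=6
After char 10 ('v'=47): chars_in_quartet=3 acc=0x234AF bytes_emitted=6
After char 11 ('R'=17): chars_in_quartet=4 acc=0x8D2BD1 -> emit 8D 2B D1, reset; bytes_emitted=9
After char 12 ('t'=45): chars_in_quartet=1 acc=0x2D bytes_emitted=9
After char 13 ('w'=48): chars_in_quartet=2 acc=0xB70 bytes_emitted=9
Padding '==': partial quartet acc=0xB70 -> emit B7; bytes_emitted=10

Answer: 13 11 A9 15 D5 F2 8D 2B D1 B7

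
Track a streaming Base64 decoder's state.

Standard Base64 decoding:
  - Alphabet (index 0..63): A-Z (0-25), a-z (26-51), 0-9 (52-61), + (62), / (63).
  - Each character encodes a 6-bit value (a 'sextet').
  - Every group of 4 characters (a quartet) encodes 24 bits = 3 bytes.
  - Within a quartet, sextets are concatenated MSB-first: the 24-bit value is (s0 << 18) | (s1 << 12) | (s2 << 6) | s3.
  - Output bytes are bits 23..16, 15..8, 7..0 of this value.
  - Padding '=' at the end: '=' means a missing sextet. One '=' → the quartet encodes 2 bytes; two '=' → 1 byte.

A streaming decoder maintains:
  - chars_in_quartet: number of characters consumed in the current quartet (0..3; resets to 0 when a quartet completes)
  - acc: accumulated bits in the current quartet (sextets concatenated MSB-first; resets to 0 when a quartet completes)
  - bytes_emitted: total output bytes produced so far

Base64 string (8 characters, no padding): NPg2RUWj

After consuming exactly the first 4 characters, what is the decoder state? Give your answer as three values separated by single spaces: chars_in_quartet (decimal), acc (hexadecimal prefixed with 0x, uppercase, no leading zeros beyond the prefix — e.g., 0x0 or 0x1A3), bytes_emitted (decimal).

Answer: 0 0x0 3

Derivation:
After char 0 ('N'=13): chars_in_quartet=1 acc=0xD bytes_emitted=0
After char 1 ('P'=15): chars_in_quartet=2 acc=0x34F bytes_emitted=0
After char 2 ('g'=32): chars_in_quartet=3 acc=0xD3E0 bytes_emitted=0
After char 3 ('2'=54): chars_in_quartet=4 acc=0x34F836 -> emit 34 F8 36, reset; bytes_emitted=3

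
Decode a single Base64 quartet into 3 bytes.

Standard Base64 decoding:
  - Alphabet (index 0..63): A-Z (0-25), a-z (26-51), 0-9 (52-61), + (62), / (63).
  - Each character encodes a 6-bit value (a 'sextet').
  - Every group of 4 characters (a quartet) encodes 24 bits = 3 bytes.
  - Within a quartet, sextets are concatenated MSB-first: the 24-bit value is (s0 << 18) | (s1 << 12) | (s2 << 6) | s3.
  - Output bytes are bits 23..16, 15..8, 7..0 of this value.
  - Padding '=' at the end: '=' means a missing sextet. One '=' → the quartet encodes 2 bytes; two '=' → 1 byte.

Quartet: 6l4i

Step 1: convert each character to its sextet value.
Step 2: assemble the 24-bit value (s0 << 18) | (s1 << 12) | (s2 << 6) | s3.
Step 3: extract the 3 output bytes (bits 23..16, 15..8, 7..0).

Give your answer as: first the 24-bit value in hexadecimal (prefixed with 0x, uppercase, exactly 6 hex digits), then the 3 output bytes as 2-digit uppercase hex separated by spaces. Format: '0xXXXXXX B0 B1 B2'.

Sextets: 6=58, l=37, 4=56, i=34
24-bit: (58<<18) | (37<<12) | (56<<6) | 34
      = 0xE80000 | 0x025000 | 0x000E00 | 0x000022
      = 0xEA5E22
Bytes: (v>>16)&0xFF=EA, (v>>8)&0xFF=5E, v&0xFF=22

Answer: 0xEA5E22 EA 5E 22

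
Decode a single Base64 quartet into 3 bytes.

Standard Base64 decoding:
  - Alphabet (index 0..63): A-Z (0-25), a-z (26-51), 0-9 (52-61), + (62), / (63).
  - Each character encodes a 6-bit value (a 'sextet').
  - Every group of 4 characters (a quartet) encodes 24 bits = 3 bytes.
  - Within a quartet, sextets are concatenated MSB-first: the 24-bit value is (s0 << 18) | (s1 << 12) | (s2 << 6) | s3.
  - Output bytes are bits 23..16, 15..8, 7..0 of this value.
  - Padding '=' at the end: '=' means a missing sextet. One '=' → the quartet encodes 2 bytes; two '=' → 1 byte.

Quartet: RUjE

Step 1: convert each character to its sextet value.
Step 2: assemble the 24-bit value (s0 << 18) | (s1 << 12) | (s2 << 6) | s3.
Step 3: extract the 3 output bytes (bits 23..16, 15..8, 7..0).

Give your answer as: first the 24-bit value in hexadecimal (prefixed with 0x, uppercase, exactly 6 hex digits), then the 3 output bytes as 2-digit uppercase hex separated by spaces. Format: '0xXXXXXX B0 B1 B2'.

Sextets: R=17, U=20, j=35, E=4
24-bit: (17<<18) | (20<<12) | (35<<6) | 4
      = 0x440000 | 0x014000 | 0x0008C0 | 0x000004
      = 0x4548C4
Bytes: (v>>16)&0xFF=45, (v>>8)&0xFF=48, v&0xFF=C4

Answer: 0x4548C4 45 48 C4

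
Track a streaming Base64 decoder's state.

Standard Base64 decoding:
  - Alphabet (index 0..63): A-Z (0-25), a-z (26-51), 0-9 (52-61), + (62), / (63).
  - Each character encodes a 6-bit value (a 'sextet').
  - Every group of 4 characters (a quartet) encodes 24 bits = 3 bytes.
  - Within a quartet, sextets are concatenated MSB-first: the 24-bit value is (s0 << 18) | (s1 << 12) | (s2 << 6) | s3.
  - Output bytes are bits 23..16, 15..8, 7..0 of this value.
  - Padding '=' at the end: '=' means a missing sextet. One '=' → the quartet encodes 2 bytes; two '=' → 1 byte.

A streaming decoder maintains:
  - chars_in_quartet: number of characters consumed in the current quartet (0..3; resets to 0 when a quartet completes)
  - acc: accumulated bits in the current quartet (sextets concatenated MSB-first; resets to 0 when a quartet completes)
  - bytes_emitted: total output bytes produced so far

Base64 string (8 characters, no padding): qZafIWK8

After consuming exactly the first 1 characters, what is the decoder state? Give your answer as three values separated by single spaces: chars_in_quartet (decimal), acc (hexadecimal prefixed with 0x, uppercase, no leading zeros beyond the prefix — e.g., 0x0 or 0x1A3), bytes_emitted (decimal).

After char 0 ('q'=42): chars_in_quartet=1 acc=0x2A bytes_emitted=0

Answer: 1 0x2A 0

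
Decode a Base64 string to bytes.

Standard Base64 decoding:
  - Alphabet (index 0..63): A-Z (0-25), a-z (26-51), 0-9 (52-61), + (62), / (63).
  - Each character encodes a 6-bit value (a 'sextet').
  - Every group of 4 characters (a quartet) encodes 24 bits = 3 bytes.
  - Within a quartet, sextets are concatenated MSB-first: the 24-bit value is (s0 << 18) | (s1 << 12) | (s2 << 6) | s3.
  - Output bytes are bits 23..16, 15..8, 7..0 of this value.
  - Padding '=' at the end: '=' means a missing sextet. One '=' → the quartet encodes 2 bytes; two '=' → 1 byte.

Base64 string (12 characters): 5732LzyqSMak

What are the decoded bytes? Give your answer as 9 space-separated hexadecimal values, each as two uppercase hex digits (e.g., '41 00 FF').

After char 0 ('5'=57): chars_in_quartet=1 acc=0x39 bytes_emitted=0
After char 1 ('7'=59): chars_in_quartet=2 acc=0xE7B bytes_emitted=0
After char 2 ('3'=55): chars_in_quartet=3 acc=0x39EF7 bytes_emitted=0
After char 3 ('2'=54): chars_in_quartet=4 acc=0xE7BDF6 -> emit E7 BD F6, reset; bytes_emitted=3
After char 4 ('L'=11): chars_in_quartet=1 acc=0xB bytes_emitted=3
After char 5 ('z'=51): chars_in_quartet=2 acc=0x2F3 bytes_emitted=3
After char 6 ('y'=50): chars_in_quartet=3 acc=0xBCF2 bytes_emitted=3
After char 7 ('q'=42): chars_in_quartet=4 acc=0x2F3CAA -> emit 2F 3C AA, reset; bytes_emitted=6
After char 8 ('S'=18): chars_in_quartet=1 acc=0x12 bytes_emitted=6
After char 9 ('M'=12): chars_in_quartet=2 acc=0x48C bytes_emitted=6
After char 10 ('a'=26): chars_in_quartet=3 acc=0x1231A bytes_emitted=6
After char 11 ('k'=36): chars_in_quartet=4 acc=0x48C6A4 -> emit 48 C6 A4, reset; bytes_emitted=9

Answer: E7 BD F6 2F 3C AA 48 C6 A4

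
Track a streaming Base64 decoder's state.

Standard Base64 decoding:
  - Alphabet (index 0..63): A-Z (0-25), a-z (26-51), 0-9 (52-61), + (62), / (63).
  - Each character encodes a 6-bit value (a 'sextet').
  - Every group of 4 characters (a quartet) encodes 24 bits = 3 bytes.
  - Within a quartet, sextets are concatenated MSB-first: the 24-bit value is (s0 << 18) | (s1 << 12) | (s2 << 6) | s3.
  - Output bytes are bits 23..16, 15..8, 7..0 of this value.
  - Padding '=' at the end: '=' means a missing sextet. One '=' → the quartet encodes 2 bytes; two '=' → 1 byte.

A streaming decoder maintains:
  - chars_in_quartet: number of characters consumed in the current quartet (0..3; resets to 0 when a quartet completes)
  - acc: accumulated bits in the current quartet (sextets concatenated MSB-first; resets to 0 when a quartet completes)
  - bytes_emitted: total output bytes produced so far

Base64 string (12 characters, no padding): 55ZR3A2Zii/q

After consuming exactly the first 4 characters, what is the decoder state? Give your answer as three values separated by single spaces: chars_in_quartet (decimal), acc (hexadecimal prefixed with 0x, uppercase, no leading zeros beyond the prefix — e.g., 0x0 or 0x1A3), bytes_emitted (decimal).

After char 0 ('5'=57): chars_in_quartet=1 acc=0x39 bytes_emitted=0
After char 1 ('5'=57): chars_in_quartet=2 acc=0xE79 bytes_emitted=0
After char 2 ('Z'=25): chars_in_quartet=3 acc=0x39E59 bytes_emitted=0
After char 3 ('R'=17): chars_in_quartet=4 acc=0xE79651 -> emit E7 96 51, reset; bytes_emitted=3

Answer: 0 0x0 3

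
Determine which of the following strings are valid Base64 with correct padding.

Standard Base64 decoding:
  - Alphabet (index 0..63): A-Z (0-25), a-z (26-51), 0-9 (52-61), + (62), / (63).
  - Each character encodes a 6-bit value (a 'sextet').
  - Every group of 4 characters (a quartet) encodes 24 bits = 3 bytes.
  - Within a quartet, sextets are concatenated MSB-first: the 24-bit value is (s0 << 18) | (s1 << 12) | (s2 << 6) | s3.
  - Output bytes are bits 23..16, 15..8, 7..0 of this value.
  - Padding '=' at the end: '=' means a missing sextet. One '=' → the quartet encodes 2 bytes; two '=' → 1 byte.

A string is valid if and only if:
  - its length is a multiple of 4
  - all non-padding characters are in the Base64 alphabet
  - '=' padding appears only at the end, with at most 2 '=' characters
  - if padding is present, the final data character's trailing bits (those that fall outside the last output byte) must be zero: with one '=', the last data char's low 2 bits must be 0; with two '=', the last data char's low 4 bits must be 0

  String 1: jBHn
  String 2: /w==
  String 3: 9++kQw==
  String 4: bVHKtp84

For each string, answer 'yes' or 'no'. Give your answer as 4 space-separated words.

String 1: 'jBHn' → valid
String 2: '/w==' → valid
String 3: '9++kQw==' → valid
String 4: 'bVHKtp84' → valid

Answer: yes yes yes yes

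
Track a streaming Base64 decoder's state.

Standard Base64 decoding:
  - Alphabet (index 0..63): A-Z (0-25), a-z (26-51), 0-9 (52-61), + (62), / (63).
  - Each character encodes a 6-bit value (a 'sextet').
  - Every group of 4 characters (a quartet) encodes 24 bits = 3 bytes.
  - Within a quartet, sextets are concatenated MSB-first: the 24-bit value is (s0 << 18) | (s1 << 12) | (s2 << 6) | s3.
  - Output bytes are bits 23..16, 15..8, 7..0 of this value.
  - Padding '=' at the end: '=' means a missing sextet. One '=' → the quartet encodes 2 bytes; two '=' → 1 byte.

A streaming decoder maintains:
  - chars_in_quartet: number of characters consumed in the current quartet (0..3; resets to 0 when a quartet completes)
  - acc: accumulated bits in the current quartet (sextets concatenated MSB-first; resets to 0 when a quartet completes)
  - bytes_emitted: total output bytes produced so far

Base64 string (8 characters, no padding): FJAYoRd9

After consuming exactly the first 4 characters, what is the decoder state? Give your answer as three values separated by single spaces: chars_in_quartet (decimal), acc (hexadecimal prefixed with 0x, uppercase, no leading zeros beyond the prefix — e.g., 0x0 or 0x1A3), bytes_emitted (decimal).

Answer: 0 0x0 3

Derivation:
After char 0 ('F'=5): chars_in_quartet=1 acc=0x5 bytes_emitted=0
After char 1 ('J'=9): chars_in_quartet=2 acc=0x149 bytes_emitted=0
After char 2 ('A'=0): chars_in_quartet=3 acc=0x5240 bytes_emitted=0
After char 3 ('Y'=24): chars_in_quartet=4 acc=0x149018 -> emit 14 90 18, reset; bytes_emitted=3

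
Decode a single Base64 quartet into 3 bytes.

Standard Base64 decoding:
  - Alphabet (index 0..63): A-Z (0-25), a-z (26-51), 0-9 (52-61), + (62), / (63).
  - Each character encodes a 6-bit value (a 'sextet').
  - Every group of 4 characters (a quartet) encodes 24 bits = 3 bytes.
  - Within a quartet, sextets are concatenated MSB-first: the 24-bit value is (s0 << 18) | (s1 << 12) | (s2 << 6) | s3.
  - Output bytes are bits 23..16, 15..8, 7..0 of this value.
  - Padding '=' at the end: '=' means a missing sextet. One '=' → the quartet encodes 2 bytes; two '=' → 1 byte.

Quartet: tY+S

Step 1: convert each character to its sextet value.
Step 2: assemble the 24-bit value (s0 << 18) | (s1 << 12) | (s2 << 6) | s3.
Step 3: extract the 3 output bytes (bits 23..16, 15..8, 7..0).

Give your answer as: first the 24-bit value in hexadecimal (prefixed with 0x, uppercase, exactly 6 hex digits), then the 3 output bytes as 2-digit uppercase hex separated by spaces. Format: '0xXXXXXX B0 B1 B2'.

Sextets: t=45, Y=24, +=62, S=18
24-bit: (45<<18) | (24<<12) | (62<<6) | 18
      = 0xB40000 | 0x018000 | 0x000F80 | 0x000012
      = 0xB58F92
Bytes: (v>>16)&0xFF=B5, (v>>8)&0xFF=8F, v&0xFF=92

Answer: 0xB58F92 B5 8F 92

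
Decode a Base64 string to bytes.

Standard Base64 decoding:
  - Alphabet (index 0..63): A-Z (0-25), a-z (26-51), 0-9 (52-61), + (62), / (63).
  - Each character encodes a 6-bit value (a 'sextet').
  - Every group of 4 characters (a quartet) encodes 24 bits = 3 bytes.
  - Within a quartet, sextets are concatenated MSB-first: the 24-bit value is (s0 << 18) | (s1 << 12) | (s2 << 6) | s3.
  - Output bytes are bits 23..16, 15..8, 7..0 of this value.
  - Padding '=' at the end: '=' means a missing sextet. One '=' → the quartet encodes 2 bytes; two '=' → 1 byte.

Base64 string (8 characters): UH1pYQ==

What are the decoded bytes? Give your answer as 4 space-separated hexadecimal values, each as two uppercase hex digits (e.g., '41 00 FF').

Answer: 50 7D 69 61

Derivation:
After char 0 ('U'=20): chars_in_quartet=1 acc=0x14 bytes_emitted=0
After char 1 ('H'=7): chars_in_quartet=2 acc=0x507 bytes_emitted=0
After char 2 ('1'=53): chars_in_quartet=3 acc=0x141F5 bytes_emitted=0
After char 3 ('p'=41): chars_in_quartet=4 acc=0x507D69 -> emit 50 7D 69, reset; bytes_emitted=3
After char 4 ('Y'=24): chars_in_quartet=1 acc=0x18 bytes_emitted=3
After char 5 ('Q'=16): chars_in_quartet=2 acc=0x610 bytes_emitted=3
Padding '==': partial quartet acc=0x610 -> emit 61; bytes_emitted=4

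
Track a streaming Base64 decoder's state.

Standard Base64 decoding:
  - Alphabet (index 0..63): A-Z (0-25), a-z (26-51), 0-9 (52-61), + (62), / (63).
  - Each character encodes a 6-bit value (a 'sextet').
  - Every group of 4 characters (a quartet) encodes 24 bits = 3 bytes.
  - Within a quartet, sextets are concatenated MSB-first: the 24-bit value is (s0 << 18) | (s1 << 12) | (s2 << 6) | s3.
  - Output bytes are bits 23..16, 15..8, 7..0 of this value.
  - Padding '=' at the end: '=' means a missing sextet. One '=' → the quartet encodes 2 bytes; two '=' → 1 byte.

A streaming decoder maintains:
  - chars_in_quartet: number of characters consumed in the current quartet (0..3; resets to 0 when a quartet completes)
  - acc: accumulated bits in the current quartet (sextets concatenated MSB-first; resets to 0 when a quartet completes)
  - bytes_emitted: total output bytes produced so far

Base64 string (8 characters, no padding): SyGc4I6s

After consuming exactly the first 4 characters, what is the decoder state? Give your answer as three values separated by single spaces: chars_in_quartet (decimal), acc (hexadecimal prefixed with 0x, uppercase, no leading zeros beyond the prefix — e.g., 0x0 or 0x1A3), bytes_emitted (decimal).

After char 0 ('S'=18): chars_in_quartet=1 acc=0x12 bytes_emitted=0
After char 1 ('y'=50): chars_in_quartet=2 acc=0x4B2 bytes_emitted=0
After char 2 ('G'=6): chars_in_quartet=3 acc=0x12C86 bytes_emitted=0
After char 3 ('c'=28): chars_in_quartet=4 acc=0x4B219C -> emit 4B 21 9C, reset; bytes_emitted=3

Answer: 0 0x0 3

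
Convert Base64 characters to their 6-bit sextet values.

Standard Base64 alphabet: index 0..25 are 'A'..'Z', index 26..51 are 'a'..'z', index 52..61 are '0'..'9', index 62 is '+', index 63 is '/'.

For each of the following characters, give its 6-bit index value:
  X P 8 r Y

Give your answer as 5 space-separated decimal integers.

'X': A..Z range, ord('X') − ord('A') = 23
'P': A..Z range, ord('P') − ord('A') = 15
'8': 0..9 range, 52 + ord('8') − ord('0') = 60
'r': a..z range, 26 + ord('r') − ord('a') = 43
'Y': A..Z range, ord('Y') − ord('A') = 24

Answer: 23 15 60 43 24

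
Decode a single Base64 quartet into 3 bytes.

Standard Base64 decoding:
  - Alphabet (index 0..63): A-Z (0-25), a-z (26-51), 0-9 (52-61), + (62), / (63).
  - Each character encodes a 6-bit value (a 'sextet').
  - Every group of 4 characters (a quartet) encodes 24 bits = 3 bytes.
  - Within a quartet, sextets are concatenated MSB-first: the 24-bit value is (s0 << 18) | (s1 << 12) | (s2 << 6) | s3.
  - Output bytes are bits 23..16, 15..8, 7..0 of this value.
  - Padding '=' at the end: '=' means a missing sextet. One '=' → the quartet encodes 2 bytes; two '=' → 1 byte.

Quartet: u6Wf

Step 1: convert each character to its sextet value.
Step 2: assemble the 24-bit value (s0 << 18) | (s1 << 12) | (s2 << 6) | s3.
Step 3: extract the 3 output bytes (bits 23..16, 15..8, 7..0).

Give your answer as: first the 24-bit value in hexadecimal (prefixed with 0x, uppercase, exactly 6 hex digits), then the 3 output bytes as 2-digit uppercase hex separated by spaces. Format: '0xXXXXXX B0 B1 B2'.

Answer: 0xBBA59F BB A5 9F

Derivation:
Sextets: u=46, 6=58, W=22, f=31
24-bit: (46<<18) | (58<<12) | (22<<6) | 31
      = 0xB80000 | 0x03A000 | 0x000580 | 0x00001F
      = 0xBBA59F
Bytes: (v>>16)&0xFF=BB, (v>>8)&0xFF=A5, v&0xFF=9F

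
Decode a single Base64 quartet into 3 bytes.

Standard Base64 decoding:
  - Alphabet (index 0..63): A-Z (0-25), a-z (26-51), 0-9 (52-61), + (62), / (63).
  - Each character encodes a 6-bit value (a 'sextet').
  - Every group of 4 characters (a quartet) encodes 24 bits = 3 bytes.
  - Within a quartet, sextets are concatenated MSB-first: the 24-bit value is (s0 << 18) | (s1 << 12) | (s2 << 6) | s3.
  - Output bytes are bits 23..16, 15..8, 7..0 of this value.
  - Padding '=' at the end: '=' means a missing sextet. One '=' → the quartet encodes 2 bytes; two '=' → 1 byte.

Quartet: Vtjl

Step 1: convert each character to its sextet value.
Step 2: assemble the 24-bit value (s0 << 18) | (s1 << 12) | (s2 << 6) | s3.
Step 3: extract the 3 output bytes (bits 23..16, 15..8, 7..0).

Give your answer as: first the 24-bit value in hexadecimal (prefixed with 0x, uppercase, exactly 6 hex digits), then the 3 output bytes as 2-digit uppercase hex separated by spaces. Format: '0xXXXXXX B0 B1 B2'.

Sextets: V=21, t=45, j=35, l=37
24-bit: (21<<18) | (45<<12) | (35<<6) | 37
      = 0x540000 | 0x02D000 | 0x0008C0 | 0x000025
      = 0x56D8E5
Bytes: (v>>16)&0xFF=56, (v>>8)&0xFF=D8, v&0xFF=E5

Answer: 0x56D8E5 56 D8 E5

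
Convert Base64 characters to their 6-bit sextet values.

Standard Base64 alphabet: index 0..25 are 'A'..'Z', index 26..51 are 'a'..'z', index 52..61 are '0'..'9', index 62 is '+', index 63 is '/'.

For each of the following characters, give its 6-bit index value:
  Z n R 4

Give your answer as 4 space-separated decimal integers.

Answer: 25 39 17 56

Derivation:
'Z': A..Z range, ord('Z') − ord('A') = 25
'n': a..z range, 26 + ord('n') − ord('a') = 39
'R': A..Z range, ord('R') − ord('A') = 17
'4': 0..9 range, 52 + ord('4') − ord('0') = 56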